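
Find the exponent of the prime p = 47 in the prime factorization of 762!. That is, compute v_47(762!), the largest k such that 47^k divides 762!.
v_47(762!) = 16

Legendre's formula: v_p(n!) = Σ_{k ≥ 1} ⌊n / p^k⌋. For p = 47, n = 762, the terms are:
  ⌊762/47^1⌋ = ⌊762/47⌋ = 16
(the next term ⌊762/47^2⌋ = 0, terminating the sum). Summing: v_47(762!) = 16 = 16.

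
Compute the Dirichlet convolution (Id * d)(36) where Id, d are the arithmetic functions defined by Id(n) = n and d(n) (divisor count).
(Id * d)(36) = 198

Divisors of 36: [1, 2, 3, 4, 6, 9, 12, 18, 36]. For each d | 36:
  d = 1: Id(1) · d(36/1) = 1 · 9 = 9
  d = 2: Id(2) · d(36/2) = 2 · 6 = 12
  d = 3: Id(3) · d(36/3) = 3 · 6 = 18
  d = 4: Id(4) · d(36/4) = 4 · 3 = 12
  d = 6: Id(6) · d(36/6) = 6 · 4 = 24
  d = 9: Id(9) · d(36/9) = 9 · 3 = 27
  d = 12: Id(12) · d(36/12) = 12 · 2 = 24
  d = 18: Id(18) · d(36/18) = 18 · 2 = 36
  d = 36: Id(36) · d(36/36) = 36 · 1 = 36
Summing: (Id * d)(36) = 9 + 12 + 18 + 12 + 24 + 27 + 24 + 36 + 36 = 198.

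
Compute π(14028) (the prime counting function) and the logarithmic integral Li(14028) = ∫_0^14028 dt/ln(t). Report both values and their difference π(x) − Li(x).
π(14028) = 1654;  Li(14028) ≈ 1675.19;  π(x) − Li(x) ≈ -21.19.

Direct count of primes ≤ 14028 gives π(14028) = 1654. Numerical evaluation of the logarithmic integral gives Li(14028) ≈ 1675.19. The difference π(x) − Li(x) ≈ -21.19 is typically negative for small/moderate x (Li(x) overestimates), though Littlewood's theorem shows this sign changes infinitely often.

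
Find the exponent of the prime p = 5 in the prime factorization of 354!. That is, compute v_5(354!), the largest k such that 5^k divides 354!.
v_5(354!) = 86

Legendre's formula: v_p(n!) = Σ_{k ≥ 1} ⌊n / p^k⌋. For p = 5, n = 354, the terms are:
  ⌊354/5^1⌋ = ⌊354/5⌋ = 70
  ⌊354/5^2⌋ = ⌊354/25⌋ = 14
  ⌊354/5^3⌋ = ⌊354/125⌋ = 2
(the next term ⌊354/5^4⌋ = 0, terminating the sum). Summing: v_5(354!) = 70 + 14 + 2 = 86.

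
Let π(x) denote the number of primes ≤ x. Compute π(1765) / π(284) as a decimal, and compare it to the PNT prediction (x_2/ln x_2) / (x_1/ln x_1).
π(1765)/π(284) = 274/61 ≈ 4.4918;  PNT prediction ≈ 4.6960.

π(284) = 61 and π(1765) = 274, so π(1765)/π(284) ≈ 4.4918. The PNT-predicted ratio is (1765/ln(1765)) / (284/ln(284)) ≈ 4.6960. The two agree to within a few percent, as expected.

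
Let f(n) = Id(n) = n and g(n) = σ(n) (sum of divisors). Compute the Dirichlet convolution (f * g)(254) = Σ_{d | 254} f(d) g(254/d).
(Id * σ)(254) = 1275

Divisors of 254: [1, 2, 127, 254]. For each d | 254:
  d = 1: Id(1) · σ(254/1) = 1 · 384 = 384
  d = 2: Id(2) · σ(254/2) = 2 · 128 = 256
  d = 127: Id(127) · σ(254/127) = 127 · 3 = 381
  d = 254: Id(254) · σ(254/254) = 254 · 1 = 254
Summing: (Id * σ)(254) = 384 + 256 + 381 + 254 = 1275.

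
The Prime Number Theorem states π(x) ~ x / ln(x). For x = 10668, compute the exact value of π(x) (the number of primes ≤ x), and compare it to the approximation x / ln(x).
π(10668) = 1302;  x/ln(x) ≈ 1150.19;  relative error ≈ 11.66%.

Directly count primes up to 10668: π(10668) = 1302. The PNT approximation gives 10668/ln(10668) ≈ 10668/9.27500 ≈ 1150.19. Relative error (π(x) − x/ln(x)) / π(x) ≈ 11.66%; the approximation is known to undercount slightly (Li(x) is a better estimate).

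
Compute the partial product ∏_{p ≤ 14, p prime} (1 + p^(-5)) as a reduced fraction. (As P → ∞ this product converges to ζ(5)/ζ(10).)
∏ = 3142700502292816/3033799133990625

The primes p ≤ 14 are [2, 3, 5, 7, 11, 13]. For each, (1 + 1/p^5) = (p^5 + 1)/p^5. Multiplying these fractions over p ∈ [2, 3, 5, 7, 11, 13] gives 3142700502292816/3033799133990625. (In the limit P → ∞ this tends to ζ(5)/ζ(10).)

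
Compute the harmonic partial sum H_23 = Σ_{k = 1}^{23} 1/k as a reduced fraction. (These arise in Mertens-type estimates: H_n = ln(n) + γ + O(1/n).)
H_23 = 444316699/118982864

Direct summation: H_23 = 1 + 1/2 + ... + 1/23. The least common denominator is lcm(1, ..., 23) = 5354228880; over this denominator the numerator is 5354228880 + 2677114440 + 1784742960 + 1338557220 + 1070845776 + 892371480 + 764889840 + 669278610 + 594914320 + 535422888 + 486748080 + 446185740 + 411863760 + 382444920 + 356948592 + 334639305 + 314954640 + 297457160 + 281801520 + 267711444 + 254963280 + 243374040 + 232792560 = 19994251455, so H_23 = 19994251455/5354228880; reducing by gcd(19994251455, 5354228880) = 45 gives 444316699/118982864 ≈ 3.73429. (The PNT-adjacent estimate ln(23) + γ ≈ 3.71271 matches within O(1/n).)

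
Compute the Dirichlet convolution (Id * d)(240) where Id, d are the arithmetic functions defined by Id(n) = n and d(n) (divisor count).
(Id * d)(240) = 1995

Divisors of 240: [1, 2, 3, 4, 5, 6, 8, 10, 12, 15, 16, 20, 24, 30, 40, 48, 60, 80, 120, 240]. For each d | 240:
  d = 1: Id(1) · d(240/1) = 1 · 20 = 20
  d = 2: Id(2) · d(240/2) = 2 · 16 = 32
  d = 3: Id(3) · d(240/3) = 3 · 10 = 30
  d = 4: Id(4) · d(240/4) = 4 · 12 = 48
  d = 5: Id(5) · d(240/5) = 5 · 10 = 50
  d = 6: Id(6) · d(240/6) = 6 · 8 = 48
  d = 8: Id(8) · d(240/8) = 8 · 8 = 64
  d = 10: Id(10) · d(240/10) = 10 · 8 = 80
  d = 12: Id(12) · d(240/12) = 12 · 6 = 72
  d = 15: Id(15) · d(240/15) = 15 · 5 = 75
  d = 16: Id(16) · d(240/16) = 16 · 4 = 64
  d = 20: Id(20) · d(240/20) = 20 · 6 = 120
  d = 24: Id(24) · d(240/24) = 24 · 4 = 96
  d = 30: Id(30) · d(240/30) = 30 · 4 = 120
  d = 40: Id(40) · d(240/40) = 40 · 4 = 160
  d = 48: Id(48) · d(240/48) = 48 · 2 = 96
  d = 60: Id(60) · d(240/60) = 60 · 3 = 180
  d = 80: Id(80) · d(240/80) = 80 · 2 = 160
  d = 120: Id(120) · d(240/120) = 120 · 2 = 240
  d = 240: Id(240) · d(240/240) = 240 · 1 = 240
Summing: (Id * d)(240) = 20 + 32 + 30 + 48 + 50 + 48 + 64 + 80 + 72 + 75 + 64 + 120 + 96 + 120 + 160 + 96 + 180 + 160 + 240 + 240 = 1995.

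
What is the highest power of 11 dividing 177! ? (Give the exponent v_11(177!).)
v_11(177!) = 17

Legendre's formula: v_p(n!) = Σ_{k ≥ 1} ⌊n / p^k⌋. For p = 11, n = 177, the terms are:
  ⌊177/11^1⌋ = ⌊177/11⌋ = 16
  ⌊177/11^2⌋ = ⌊177/121⌋ = 1
(the next term ⌊177/11^3⌋ = 0, terminating the sum). Summing: v_11(177!) = 16 + 1 = 17.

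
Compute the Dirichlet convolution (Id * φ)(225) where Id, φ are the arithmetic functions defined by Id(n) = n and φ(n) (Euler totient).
(Id * φ)(225) = 1365

Divisors of 225: [1, 3, 5, 9, 15, 25, 45, 75, 225]. For each d | 225:
  d = 1: Id(1) · φ(225/1) = 1 · 120 = 120
  d = 3: Id(3) · φ(225/3) = 3 · 40 = 120
  d = 5: Id(5) · φ(225/5) = 5 · 24 = 120
  d = 9: Id(9) · φ(225/9) = 9 · 20 = 180
  d = 15: Id(15) · φ(225/15) = 15 · 8 = 120
  d = 25: Id(25) · φ(225/25) = 25 · 6 = 150
  d = 45: Id(45) · φ(225/45) = 45 · 4 = 180
  d = 75: Id(75) · φ(225/75) = 75 · 2 = 150
  d = 225: Id(225) · φ(225/225) = 225 · 1 = 225
Summing: (Id * φ)(225) = 120 + 120 + 120 + 180 + 120 + 150 + 180 + 150 + 225 = 1365.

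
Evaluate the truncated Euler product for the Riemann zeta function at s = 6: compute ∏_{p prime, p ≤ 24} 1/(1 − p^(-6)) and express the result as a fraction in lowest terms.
∏ = 7921457489978054880231124911875/7786417203783354362865572118528

The primes p ≤ 24 are [2, 3, 5, 7, 11, 13, 17, 19, 23]. For each prime, (1 − 1/p^6)^(-1) = p^6 / (p^6 − 1). The product is (1 − 1/2^6)^(-1), (1 − 1/3^6)^(-1), (1 − 1/5^6)^(-1), (1 − 1/7^6)^(-1), (1 − 1/11^6)^(-1), (1 − 1/13^6)^(-1), (1 − 1/17^6)^(-1), (1 − 1/19^6)^(-1), (1 − 1/23^6)^(-1) = ∏ p^6 / (p^6 − 1) = 7921457489978054880231124911875/7786417203783354362865572118528.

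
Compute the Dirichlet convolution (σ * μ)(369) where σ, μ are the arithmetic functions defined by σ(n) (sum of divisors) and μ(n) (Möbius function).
(σ * μ)(369) = 369

Divisors of 369: [1, 3, 9, 41, 123, 369]. For each d | 369:
  d = 1: σ(1) · μ(369/1) = 1 · 0 = 0
  d = 3: σ(3) · μ(369/3) = 4 · 1 = 4
  d = 9: σ(9) · μ(369/9) = 13 · -1 = -13
  d = 41: σ(41) · μ(369/41) = 42 · 0 = 0
  d = 123: σ(123) · μ(369/123) = 168 · -1 = -168
  d = 369: σ(369) · μ(369/369) = 546 · 1 = 546
Summing: (σ * μ)(369) = 0 + 4 + -13 + 0 + -168 + 546 = 369.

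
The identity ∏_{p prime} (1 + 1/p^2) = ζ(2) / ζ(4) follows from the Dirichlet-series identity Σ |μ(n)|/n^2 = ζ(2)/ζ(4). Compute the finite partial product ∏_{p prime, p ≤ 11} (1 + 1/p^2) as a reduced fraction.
∏ = 79300/53361

The primes p ≤ 11 are [2, 3, 5, 7, 11]. For each, (1 + 1/p^2) = (p^2 + 1)/p^2. Multiplying these fractions over p ∈ [2, 3, 5, 7, 11] gives 79300/53361. (In the limit P → ∞ this tends to ζ(2)/ζ(4).)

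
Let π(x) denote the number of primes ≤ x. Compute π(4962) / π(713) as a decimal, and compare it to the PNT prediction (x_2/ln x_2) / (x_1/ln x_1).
π(4962)/π(713) = 663/127 ≈ 5.2205;  PNT prediction ≈ 5.3727.

π(713) = 127 and π(4962) = 663, so π(4962)/π(713) ≈ 5.2205. The PNT-predicted ratio is (4962/ln(4962)) / (713/ln(713)) ≈ 5.3727. The two agree to within a few percent, as expected.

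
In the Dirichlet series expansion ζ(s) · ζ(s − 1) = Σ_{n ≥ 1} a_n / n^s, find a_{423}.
σ(423) = 624

In the product (Σ m^0/m^s)(Σ k / k^s) = Σ (Σ_{d | n} d) / n^s, the coefficient of 1/n^s is σ(n) = Σ_{d | n} d. For n = 423, divisors are [1, 3, 9, 47, 141, 423]; summing: σ(423) = 624.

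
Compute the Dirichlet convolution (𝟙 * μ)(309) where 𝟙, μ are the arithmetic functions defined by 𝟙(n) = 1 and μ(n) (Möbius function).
(𝟙 * μ)(309) = 0

Divisors of 309: [1, 3, 103, 309]. For each d | 309:
  d = 1: 𝟙(1) · μ(309/1) = 1 · 1 = 1
  d = 3: 𝟙(3) · μ(309/3) = 1 · -1 = -1
  d = 103: 𝟙(103) · μ(309/103) = 1 · -1 = -1
  d = 309: 𝟙(309) · μ(309/309) = 1 · 1 = 1
Summing: (𝟙 * μ)(309) = 1 + -1 + -1 + 1 = 0.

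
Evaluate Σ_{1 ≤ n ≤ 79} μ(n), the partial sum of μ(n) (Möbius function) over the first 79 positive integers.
Σ_{n ≤ 79} μ(n) = -4

Compute μ(n) for each 1 ≤ n ≤ 79: μ(1) = 1, μ(2) = -1, μ(3) = -1, μ(4) = 0, μ(5) = -1, μ(6) = 1, μ(7) = -1, μ(8) = 0, μ(9) = 0, μ(10) = 1, μ(11) = -1, μ(12) = 0, μ(13) = -1, μ(14) = 1, μ(15) = 1, μ(16) = 0, μ(17) = -1, μ(18) = 0, μ(19) = -1, μ(20) = 0, μ(21) = 1, μ(22) = 1, μ(23) = -1, μ(24) = 0, μ(25) = 0, μ(26) = 1, μ(27) = 0, μ(28) = 0, μ(29) = -1, μ(30) = -1, μ(31) = -1, μ(32) = 0, μ(33) = 1, μ(34) = 1, μ(35) = 1, μ(36) = 0, μ(37) = -1, μ(38) = 1, μ(39) = 1, μ(40) = 0, μ(41) = -1, μ(42) = -1, μ(43) = -1, μ(44) = 0, μ(45) = 0, μ(46) = 1, μ(47) = -1, μ(48) = 0, μ(49) = 0, μ(50) = 0, μ(51) = 1, μ(52) = 0, μ(53) = -1, μ(54) = 0, μ(55) = 1, μ(56) = 0, μ(57) = 1, μ(58) = 1, μ(59) = -1, μ(60) = 0, μ(61) = -1, μ(62) = 1, μ(63) = 0, μ(64) = 0, μ(65) = 1, μ(66) = -1, μ(67) = -1, μ(68) = 0, μ(69) = 1, μ(70) = -1, μ(71) = -1, μ(72) = 0, μ(73) = -1, μ(74) = 1, μ(75) = 0, μ(76) = 0, μ(77) = 1, μ(78) = -1, μ(79) = -1. Summing all 79 values: -4. (Mertens function M(x) = Σ_{n ≤ x} μ(n); on average M(x) should be small (PNT ⟺ M(x) = o(x)).)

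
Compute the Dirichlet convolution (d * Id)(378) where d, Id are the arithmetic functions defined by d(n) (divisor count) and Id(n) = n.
(d * Id)(378) = 2088

Divisors of 378: [1, 2, 3, 6, 7, 9, 14, 18, 21, 27, 42, 54, 63, 126, 189, 378]. For each d | 378:
  d = 1: d(1) · Id(378/1) = 1 · 378 = 378
  d = 2: d(2) · Id(378/2) = 2 · 189 = 378
  d = 3: d(3) · Id(378/3) = 2 · 126 = 252
  d = 6: d(6) · Id(378/6) = 4 · 63 = 252
  d = 7: d(7) · Id(378/7) = 2 · 54 = 108
  d = 9: d(9) · Id(378/9) = 3 · 42 = 126
  d = 14: d(14) · Id(378/14) = 4 · 27 = 108
  d = 18: d(18) · Id(378/18) = 6 · 21 = 126
  d = 21: d(21) · Id(378/21) = 4 · 18 = 72
  d = 27: d(27) · Id(378/27) = 4 · 14 = 56
  d = 42: d(42) · Id(378/42) = 8 · 9 = 72
  d = 54: d(54) · Id(378/54) = 8 · 7 = 56
  d = 63: d(63) · Id(378/63) = 6 · 6 = 36
  d = 126: d(126) · Id(378/126) = 12 · 3 = 36
  d = 189: d(189) · Id(378/189) = 8 · 2 = 16
  d = 378: d(378) · Id(378/378) = 16 · 1 = 16
Summing: (d * Id)(378) = 378 + 378 + 252 + 252 + 108 + 126 + 108 + 126 + 72 + 56 + 72 + 56 + 36 + 36 + 16 + 16 = 2088.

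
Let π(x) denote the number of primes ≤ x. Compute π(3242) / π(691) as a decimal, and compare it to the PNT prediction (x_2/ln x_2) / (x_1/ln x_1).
π(3242)/π(691) = 457/125 ≈ 3.6560;  PNT prediction ≈ 3.7946.

π(691) = 125 and π(3242) = 457, so π(3242)/π(691) ≈ 3.6560. The PNT-predicted ratio is (3242/ln(3242)) / (691/ln(691)) ≈ 3.7946. The two agree to within a few percent, as expected.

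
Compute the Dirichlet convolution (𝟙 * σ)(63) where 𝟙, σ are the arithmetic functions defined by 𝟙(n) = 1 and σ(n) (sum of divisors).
(𝟙 * σ)(63) = 162

Divisors of 63: [1, 3, 7, 9, 21, 63]. For each d | 63:
  d = 1: 𝟙(1) · σ(63/1) = 1 · 104 = 104
  d = 3: 𝟙(3) · σ(63/3) = 1 · 32 = 32
  d = 7: 𝟙(7) · σ(63/7) = 1 · 13 = 13
  d = 9: 𝟙(9) · σ(63/9) = 1 · 8 = 8
  d = 21: 𝟙(21) · σ(63/21) = 1 · 4 = 4
  d = 63: 𝟙(63) · σ(63/63) = 1 · 1 = 1
Summing: (𝟙 * σ)(63) = 104 + 32 + 13 + 8 + 4 + 1 = 162.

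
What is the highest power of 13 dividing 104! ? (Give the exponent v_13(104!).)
v_13(104!) = 8

Legendre's formula: v_p(n!) = Σ_{k ≥ 1} ⌊n / p^k⌋. For p = 13, n = 104, the terms are:
  ⌊104/13^1⌋ = ⌊104/13⌋ = 8
(the next term ⌊104/13^2⌋ = 0, terminating the sum). Summing: v_13(104!) = 8 = 8.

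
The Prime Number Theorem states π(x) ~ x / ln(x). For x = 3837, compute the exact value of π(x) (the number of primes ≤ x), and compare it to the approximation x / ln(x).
π(3837) = 532;  x/ln(x) ≈ 464.95;  relative error ≈ 12.60%.

Directly count primes up to 3837: π(3837) = 532. The PNT approximation gives 3837/ln(3837) ≈ 3837/8.25245 ≈ 464.95. Relative error (π(x) − x/ln(x)) / π(x) ≈ 12.60%; the approximation is known to undercount slightly (Li(x) is a better estimate).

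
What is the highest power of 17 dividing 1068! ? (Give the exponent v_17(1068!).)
v_17(1068!) = 65

Legendre's formula: v_p(n!) = Σ_{k ≥ 1} ⌊n / p^k⌋. For p = 17, n = 1068, the terms are:
  ⌊1068/17^1⌋ = ⌊1068/17⌋ = 62
  ⌊1068/17^2⌋ = ⌊1068/289⌋ = 3
(the next term ⌊1068/17^3⌋ = 0, terminating the sum). Summing: v_17(1068!) = 62 + 3 = 65.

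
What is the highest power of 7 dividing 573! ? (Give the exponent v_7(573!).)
v_7(573!) = 93

Legendre's formula: v_p(n!) = Σ_{k ≥ 1} ⌊n / p^k⌋. For p = 7, n = 573, the terms are:
  ⌊573/7^1⌋ = ⌊573/7⌋ = 81
  ⌊573/7^2⌋ = ⌊573/49⌋ = 11
  ⌊573/7^3⌋ = ⌊573/343⌋ = 1
(the next term ⌊573/7^4⌋ = 0, terminating the sum). Summing: v_7(573!) = 81 + 11 + 1 = 93.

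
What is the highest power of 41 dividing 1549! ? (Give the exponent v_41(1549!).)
v_41(1549!) = 37

Legendre's formula: v_p(n!) = Σ_{k ≥ 1} ⌊n / p^k⌋. For p = 41, n = 1549, the terms are:
  ⌊1549/41^1⌋ = ⌊1549/41⌋ = 37
(the next term ⌊1549/41^2⌋ = 0, terminating the sum). Summing: v_41(1549!) = 37 = 37.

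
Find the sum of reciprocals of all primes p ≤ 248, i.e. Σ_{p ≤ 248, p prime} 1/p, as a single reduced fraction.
Σ 1/p = 506873196134241441348690763593294873492730445394823722837469097176314709804649267964680634478659521/256041159035492609053110100510385311995538591998443060216114576417920917800321526504084465112487730

π(248) = 53, so the primes ≤ 248 are [2, 3, 5, 7, 11, 13, 17, 19, 23, 29, 31, 37, 41, 43, 47, 53, 59, 61, 67, 71, 73, 79, 83, 89, 97, 101, 103, 107, 109, 113, 127, 131, 137, 139, 149, 151, 157, 163, 167, 173, 179, 181, 191, 193, 197, 199, 211, 223, 227, 229, 233, 239, 241]. Summing 1/p over these primes: 506873196134241441348690763593294873492730445394823722837469097176314709804649267964680634478659521/256041159035492609053110100510385311995538591998443060216114576417920917800321526504084465112487730 ≈ 1.9797. Mertens estimate ln ln(248) + 0.2615 ≈ 1.9687.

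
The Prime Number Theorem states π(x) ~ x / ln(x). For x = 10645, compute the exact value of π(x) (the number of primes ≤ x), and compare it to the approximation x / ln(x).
π(10645) = 1298;  x/ln(x) ≈ 1147.98;  relative error ≈ 11.56%.

Directly count primes up to 10645: π(10645) = 1298. The PNT approximation gives 10645/ln(10645) ≈ 10645/9.27285 ≈ 1147.98. Relative error (π(x) − x/ln(x)) / π(x) ≈ 11.56%; the approximation is known to undercount slightly (Li(x) is a better estimate).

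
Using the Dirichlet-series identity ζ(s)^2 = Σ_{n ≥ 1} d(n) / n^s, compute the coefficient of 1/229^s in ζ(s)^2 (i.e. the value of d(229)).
d(229) = 2

ζ(s)^2 = (Σ 1/m^s)(Σ 1/k^s). The coefficient of 1/n^s in the product is the number of ordered pairs (m, k) with mk = n, which equals d(n). For n = 229, divisors are [1, 229], so d(229) = 2.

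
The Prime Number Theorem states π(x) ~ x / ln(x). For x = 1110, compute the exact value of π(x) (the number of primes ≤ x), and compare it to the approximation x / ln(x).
π(1110) = 186;  x/ln(x) ≈ 158.30;  relative error ≈ 14.89%.

Directly count primes up to 1110: π(1110) = 186. The PNT approximation gives 1110/ln(1110) ≈ 1110/7.01212 ≈ 158.30. Relative error (π(x) − x/ln(x)) / π(x) ≈ 14.89%; the approximation is known to undercount slightly (Li(x) is a better estimate).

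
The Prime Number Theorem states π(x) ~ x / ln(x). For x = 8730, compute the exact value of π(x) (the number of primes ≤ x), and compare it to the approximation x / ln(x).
π(8730) = 1087;  x/ln(x) ≈ 962.03;  relative error ≈ 11.50%.

Directly count primes up to 8730: π(8730) = 1087. The PNT approximation gives 8730/ln(8730) ≈ 8730/9.07452 ≈ 962.03. Relative error (π(x) − x/ln(x)) / π(x) ≈ 11.50%; the approximation is known to undercount slightly (Li(x) is a better estimate).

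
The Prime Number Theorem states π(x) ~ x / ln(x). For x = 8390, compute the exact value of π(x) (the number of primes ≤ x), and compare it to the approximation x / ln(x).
π(8390) = 1051;  x/ln(x) ≈ 928.63;  relative error ≈ 11.64%.

Directly count primes up to 8390: π(8390) = 1051. The PNT approximation gives 8390/ln(8390) ≈ 8390/9.03480 ≈ 928.63. Relative error (π(x) − x/ln(x)) / π(x) ≈ 11.64%; the approximation is known to undercount slightly (Li(x) is a better estimate).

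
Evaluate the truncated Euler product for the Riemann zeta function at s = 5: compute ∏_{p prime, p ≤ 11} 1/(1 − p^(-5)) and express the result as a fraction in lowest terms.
∏ = 20590675875/19857468221

The primes p ≤ 11 are [2, 3, 5, 7, 11]. For each prime, (1 − 1/p^5)^(-1) = p^5 / (p^5 − 1). The product is (1 − 1/2^5)^(-1), (1 − 1/3^5)^(-1), (1 − 1/5^5)^(-1), (1 − 1/7^5)^(-1), (1 − 1/11^5)^(-1) = ∏ p^5 / (p^5 − 1) = 20590675875/19857468221.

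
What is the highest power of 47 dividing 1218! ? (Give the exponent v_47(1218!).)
v_47(1218!) = 25

Legendre's formula: v_p(n!) = Σ_{k ≥ 1} ⌊n / p^k⌋. For p = 47, n = 1218, the terms are:
  ⌊1218/47^1⌋ = ⌊1218/47⌋ = 25
(the next term ⌊1218/47^2⌋ = 0, terminating the sum). Summing: v_47(1218!) = 25 = 25.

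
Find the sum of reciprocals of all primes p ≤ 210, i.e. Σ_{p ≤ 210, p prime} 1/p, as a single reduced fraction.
Σ 1/p = 15202313841027497739047080375538859939135227730139536997746371469607707132833646367/7799922041683461553249199106329813876687996789903550945093032474868511536164700810

π(210) = 46, so the primes ≤ 210 are [2, 3, 5, 7, 11, 13, 17, 19, 23, 29, 31, 37, 41, 43, 47, 53, 59, 61, 67, 71, 73, 79, 83, 89, 97, 101, 103, 107, 109, 113, 127, 131, 137, 139, 149, 151, 157, 163, 167, 173, 179, 181, 191, 193, 197, 199]. Summing 1/p over these primes: 15202313841027497739047080375538859939135227730139536997746371469607707132833646367/7799922041683461553249199106329813876687996789903550945093032474868511536164700810 ≈ 1.9490. Mertens estimate ln ln(210) + 0.2615 ≈ 1.9381.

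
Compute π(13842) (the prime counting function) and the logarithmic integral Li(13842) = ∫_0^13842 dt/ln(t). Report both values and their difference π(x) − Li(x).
π(13842) = 1636;  Li(13842) ≈ 1655.70;  π(x) − Li(x) ≈ -19.70.

Direct count of primes ≤ 13842 gives π(13842) = 1636. Numerical evaluation of the logarithmic integral gives Li(13842) ≈ 1655.70. The difference π(x) − Li(x) ≈ -19.70 is typically negative for small/moderate x (Li(x) overestimates), though Littlewood's theorem shows this sign changes infinitely often.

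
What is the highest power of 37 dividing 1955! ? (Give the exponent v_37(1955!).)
v_37(1955!) = 53

Legendre's formula: v_p(n!) = Σ_{k ≥ 1} ⌊n / p^k⌋. For p = 37, n = 1955, the terms are:
  ⌊1955/37^1⌋ = ⌊1955/37⌋ = 52
  ⌊1955/37^2⌋ = ⌊1955/1369⌋ = 1
(the next term ⌊1955/37^3⌋ = 0, terminating the sum). Summing: v_37(1955!) = 52 + 1 = 53.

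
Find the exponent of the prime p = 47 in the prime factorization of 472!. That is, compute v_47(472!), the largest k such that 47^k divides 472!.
v_47(472!) = 10

Legendre's formula: v_p(n!) = Σ_{k ≥ 1} ⌊n / p^k⌋. For p = 47, n = 472, the terms are:
  ⌊472/47^1⌋ = ⌊472/47⌋ = 10
(the next term ⌊472/47^2⌋ = 0, terminating the sum). Summing: v_47(472!) = 10 = 10.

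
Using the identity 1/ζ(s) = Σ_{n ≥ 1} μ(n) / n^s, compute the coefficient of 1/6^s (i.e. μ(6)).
μ(6) = 1

Factor n = 6 = 2 · 3. μ(n) = 0 if any exponent ≥ 2 (not squarefree); otherwise μ(n) = (−1)^{ω(n)} where ω(n) is the number of distinct prime factors. Applying: μ(6) = 1.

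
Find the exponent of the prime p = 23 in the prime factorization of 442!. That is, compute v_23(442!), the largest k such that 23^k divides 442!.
v_23(442!) = 19

Legendre's formula: v_p(n!) = Σ_{k ≥ 1} ⌊n / p^k⌋. For p = 23, n = 442, the terms are:
  ⌊442/23^1⌋ = ⌊442/23⌋ = 19
(the next term ⌊442/23^2⌋ = 0, terminating the sum). Summing: v_23(442!) = 19 = 19.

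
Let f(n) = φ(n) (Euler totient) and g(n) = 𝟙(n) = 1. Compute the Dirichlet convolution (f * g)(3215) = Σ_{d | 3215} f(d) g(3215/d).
(φ * 𝟙)(3215) = 3215

Divisors of 3215: [1, 5, 643, 3215]. For each d | 3215:
  d = 1: φ(1) · 𝟙(3215/1) = 1 · 1 = 1
  d = 5: φ(5) · 𝟙(3215/5) = 4 · 1 = 4
  d = 643: φ(643) · 𝟙(3215/643) = 642 · 1 = 642
  d = 3215: φ(3215) · 𝟙(3215/3215) = 2568 · 1 = 2568
Summing: (φ * 𝟙)(3215) = 1 + 4 + 642 + 2568 = 3215.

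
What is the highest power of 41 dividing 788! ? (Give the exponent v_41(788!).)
v_41(788!) = 19

Legendre's formula: v_p(n!) = Σ_{k ≥ 1} ⌊n / p^k⌋. For p = 41, n = 788, the terms are:
  ⌊788/41^1⌋ = ⌊788/41⌋ = 19
(the next term ⌊788/41^2⌋ = 0, terminating the sum). Summing: v_41(788!) = 19 = 19.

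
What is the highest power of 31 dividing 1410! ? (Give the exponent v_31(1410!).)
v_31(1410!) = 46

Legendre's formula: v_p(n!) = Σ_{k ≥ 1} ⌊n / p^k⌋. For p = 31, n = 1410, the terms are:
  ⌊1410/31^1⌋ = ⌊1410/31⌋ = 45
  ⌊1410/31^2⌋ = ⌊1410/961⌋ = 1
(the next term ⌊1410/31^3⌋ = 0, terminating the sum). Summing: v_31(1410!) = 45 + 1 = 46.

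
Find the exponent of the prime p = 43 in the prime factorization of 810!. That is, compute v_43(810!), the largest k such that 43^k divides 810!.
v_43(810!) = 18

Legendre's formula: v_p(n!) = Σ_{k ≥ 1} ⌊n / p^k⌋. For p = 43, n = 810, the terms are:
  ⌊810/43^1⌋ = ⌊810/43⌋ = 18
(the next term ⌊810/43^2⌋ = 0, terminating the sum). Summing: v_43(810!) = 18 = 18.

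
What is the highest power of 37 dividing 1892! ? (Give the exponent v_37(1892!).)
v_37(1892!) = 52

Legendre's formula: v_p(n!) = Σ_{k ≥ 1} ⌊n / p^k⌋. For p = 37, n = 1892, the terms are:
  ⌊1892/37^1⌋ = ⌊1892/37⌋ = 51
  ⌊1892/37^2⌋ = ⌊1892/1369⌋ = 1
(the next term ⌊1892/37^3⌋ = 0, terminating the sum). Summing: v_37(1892!) = 51 + 1 = 52.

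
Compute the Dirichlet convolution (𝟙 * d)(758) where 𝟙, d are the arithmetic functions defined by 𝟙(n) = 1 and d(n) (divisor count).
(𝟙 * d)(758) = 9

Divisors of 758: [1, 2, 379, 758]. For each d | 758:
  d = 1: 𝟙(1) · d(758/1) = 1 · 4 = 4
  d = 2: 𝟙(2) · d(758/2) = 1 · 2 = 2
  d = 379: 𝟙(379) · d(758/379) = 1 · 2 = 2
  d = 758: 𝟙(758) · d(758/758) = 1 · 1 = 1
Summing: (𝟙 * d)(758) = 4 + 2 + 2 + 1 = 9.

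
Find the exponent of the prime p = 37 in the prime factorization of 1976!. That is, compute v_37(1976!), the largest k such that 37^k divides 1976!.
v_37(1976!) = 54

Legendre's formula: v_p(n!) = Σ_{k ≥ 1} ⌊n / p^k⌋. For p = 37, n = 1976, the terms are:
  ⌊1976/37^1⌋ = ⌊1976/37⌋ = 53
  ⌊1976/37^2⌋ = ⌊1976/1369⌋ = 1
(the next term ⌊1976/37^3⌋ = 0, terminating the sum). Summing: v_37(1976!) = 53 + 1 = 54.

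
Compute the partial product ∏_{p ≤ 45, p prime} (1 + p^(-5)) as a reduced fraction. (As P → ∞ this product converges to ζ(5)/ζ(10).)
∏ = 337266640043527822041984546776597328186597199973708681183232/325579173304271359254907763799806016454065290452479278531405

The primes p ≤ 45 are [2, 3, 5, 7, 11, 13, 17, 19, 23, 29, 31, 37, 41, 43]. For each, (1 + 1/p^5) = (p^5 + 1)/p^5. Multiplying these fractions over p ∈ [2, 3, 5, 7, 11, 13, 17, 19, 23, 29, 31, 37, 41, 43] gives 337266640043527822041984546776597328186597199973708681183232/325579173304271359254907763799806016454065290452479278531405. (In the limit P → ∞ this tends to ζ(5)/ζ(10).)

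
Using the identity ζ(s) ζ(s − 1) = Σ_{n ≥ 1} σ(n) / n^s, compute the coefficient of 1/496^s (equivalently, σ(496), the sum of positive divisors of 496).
σ(496) = 992

In the product (Σ m^0/m^s)(Σ k / k^s) = Σ (Σ_{d | n} d) / n^s, the coefficient of 1/n^s is σ(n) = Σ_{d | n} d. For n = 496, divisors are [1, 2, 4, 8, 16, 31, 62, 124, 248, 496]; summing: σ(496) = 992.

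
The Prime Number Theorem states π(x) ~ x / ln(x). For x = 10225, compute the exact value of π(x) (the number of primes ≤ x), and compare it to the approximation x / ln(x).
π(10225) = 1254;  x/ln(x) ≈ 1107.49;  relative error ≈ 11.68%.

Directly count primes up to 10225: π(10225) = 1254. The PNT approximation gives 10225/ln(10225) ≈ 10225/9.23259 ≈ 1107.49. Relative error (π(x) − x/ln(x)) / π(x) ≈ 11.68%; the approximation is known to undercount slightly (Li(x) is a better estimate).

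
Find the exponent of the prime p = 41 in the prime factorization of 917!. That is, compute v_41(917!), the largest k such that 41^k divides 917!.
v_41(917!) = 22

Legendre's formula: v_p(n!) = Σ_{k ≥ 1} ⌊n / p^k⌋. For p = 41, n = 917, the terms are:
  ⌊917/41^1⌋ = ⌊917/41⌋ = 22
(the next term ⌊917/41^2⌋ = 0, terminating the sum). Summing: v_41(917!) = 22 = 22.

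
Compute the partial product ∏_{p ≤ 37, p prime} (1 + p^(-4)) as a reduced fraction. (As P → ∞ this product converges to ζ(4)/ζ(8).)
∏ = 706902957735712331680943125904125462935190109312/655798773317600826641830943030775489929079680625

The primes p ≤ 37 are [2, 3, 5, 7, 11, 13, 17, 19, 23, 29, 31, 37]. For each, (1 + 1/p^4) = (p^4 + 1)/p^4. Multiplying these fractions over p ∈ [2, 3, 5, 7, 11, 13, 17, 19, 23, 29, 31, 37] gives 706902957735712331680943125904125462935190109312/655798773317600826641830943030775489929079680625. (In the limit P → ∞ this tends to ζ(4)/ζ(8).)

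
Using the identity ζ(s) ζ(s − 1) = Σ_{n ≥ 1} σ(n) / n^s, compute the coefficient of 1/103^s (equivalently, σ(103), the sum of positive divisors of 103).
σ(103) = 104

In the product (Σ m^0/m^s)(Σ k / k^s) = Σ (Σ_{d | n} d) / n^s, the coefficient of 1/n^s is σ(n) = Σ_{d | n} d. For n = 103, divisors are [1, 103]; summing: σ(103) = 104.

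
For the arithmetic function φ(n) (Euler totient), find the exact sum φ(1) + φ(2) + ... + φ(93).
Σ_{n ≤ 93} φ(n) = 2656

Compute φ(n) for each 1 ≤ n ≤ 93: φ(1) = 1, φ(2) = 1, φ(3) = 2, φ(4) = 2, φ(5) = 4, φ(6) = 2, φ(7) = 6, φ(8) = 4, φ(9) = 6, φ(10) = 4, φ(11) = 10, φ(12) = 4, φ(13) = 12, φ(14) = 6, φ(15) = 8, φ(16) = 8, φ(17) = 16, φ(18) = 6, φ(19) = 18, φ(20) = 8, φ(21) = 12, φ(22) = 10, φ(23) = 22, φ(24) = 8, φ(25) = 20, φ(26) = 12, φ(27) = 18, φ(28) = 12, φ(29) = 28, φ(30) = 8, φ(31) = 30, φ(32) = 16, φ(33) = 20, φ(34) = 16, φ(35) = 24, φ(36) = 12, φ(37) = 36, φ(38) = 18, φ(39) = 24, φ(40) = 16, φ(41) = 40, φ(42) = 12, φ(43) = 42, φ(44) = 20, φ(45) = 24, φ(46) = 22, φ(47) = 46, φ(48) = 16, φ(49) = 42, φ(50) = 20, φ(51) = 32, φ(52) = 24, φ(53) = 52, φ(54) = 18, φ(55) = 40, φ(56) = 24, φ(57) = 36, φ(58) = 28, φ(59) = 58, φ(60) = 16, φ(61) = 60, φ(62) = 30, φ(63) = 36, φ(64) = 32, φ(65) = 48, φ(66) = 20, φ(67) = 66, φ(68) = 32, φ(69) = 44, φ(70) = 24, φ(71) = 70, φ(72) = 24, φ(73) = 72, φ(74) = 36, φ(75) = 40, φ(76) = 36, φ(77) = 60, φ(78) = 24, φ(79) = 78, φ(80) = 32, φ(81) = 54, φ(82) = 40, φ(83) = 82, φ(84) = 24, φ(85) = 64, φ(86) = 42, φ(87) = 56, φ(88) = 40, φ(89) = 88, φ(90) = 24, φ(91) = 72, φ(92) = 44, φ(93) = 60. Summing all 93 values: 2656. (Average order: Σ_{n ≤ x} φ(n) ~ (3/π²) x². For x = 93, (3/π²)·93² ≈ 2628.98.)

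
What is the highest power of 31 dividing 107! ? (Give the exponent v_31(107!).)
v_31(107!) = 3

Legendre's formula: v_p(n!) = Σ_{k ≥ 1} ⌊n / p^k⌋. For p = 31, n = 107, the terms are:
  ⌊107/31^1⌋ = ⌊107/31⌋ = 3
(the next term ⌊107/31^2⌋ = 0, terminating the sum). Summing: v_31(107!) = 3 = 3.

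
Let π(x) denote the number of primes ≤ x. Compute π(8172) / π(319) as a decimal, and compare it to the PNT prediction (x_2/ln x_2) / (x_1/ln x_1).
π(8172)/π(319) = 1026/66 ≈ 15.5455;  PNT prediction ≈ 16.3946.

π(319) = 66 and π(8172) = 1026, so π(8172)/π(319) ≈ 15.5455. The PNT-predicted ratio is (8172/ln(8172)) / (319/ln(319)) ≈ 16.3946. The two agree to within a few percent, as expected.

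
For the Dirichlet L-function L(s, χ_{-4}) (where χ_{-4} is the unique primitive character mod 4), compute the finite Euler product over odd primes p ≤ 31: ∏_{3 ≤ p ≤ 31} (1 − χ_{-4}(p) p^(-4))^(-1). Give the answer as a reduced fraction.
∏ = 1870816715381797956556539609218365/1891731462842378884815364370202624

The odd primes p ≤ 31 are [3, 5, 7, 11, 13, 17, 19, 23, 29, 31]. For each, χ(p) = 1 if p ≡ 1 mod 4, χ(p) = −1 if p ≡ 3 mod 4. Taking (1 − χ(p)/p^4)^(-1) = p^4/(p^4 − χ(p)): (1 − (-1)/3^4)^(-1) · (1 − (1)/5^4)^(-1) · (1 − (-1)/7^4)^(-1) · (1 − (-1)/11^4)^(-1) · (1 − (1)/13^4)^(-1) · (1 − (1)/17^4)^(-1) · (1 − (-1)/19^4)^(-1) · (1 − (-1)/23^4)^(-1) · (1 − (1)/29^4)^(-1) · (1 − (-1)/31^4)^(-1) = 1870816715381797956556539609218365/1891731462842378884815364370202624.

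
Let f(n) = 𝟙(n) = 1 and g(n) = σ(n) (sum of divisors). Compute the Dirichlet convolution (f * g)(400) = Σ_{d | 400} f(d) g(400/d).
(𝟙 * σ)(400) = 2166

Divisors of 400: [1, 2, 4, 5, 8, 10, 16, 20, 25, 40, 50, 80, 100, 200, 400]. For each d | 400:
  d = 1: 𝟙(1) · σ(400/1) = 1 · 961 = 961
  d = 2: 𝟙(2) · σ(400/2) = 1 · 465 = 465
  d = 4: 𝟙(4) · σ(400/4) = 1 · 217 = 217
  d = 5: 𝟙(5) · σ(400/5) = 1 · 186 = 186
  d = 8: 𝟙(8) · σ(400/8) = 1 · 93 = 93
  d = 10: 𝟙(10) · σ(400/10) = 1 · 90 = 90
  d = 16: 𝟙(16) · σ(400/16) = 1 · 31 = 31
  d = 20: 𝟙(20) · σ(400/20) = 1 · 42 = 42
  d = 25: 𝟙(25) · σ(400/25) = 1 · 31 = 31
  d = 40: 𝟙(40) · σ(400/40) = 1 · 18 = 18
  d = 50: 𝟙(50) · σ(400/50) = 1 · 15 = 15
  d = 80: 𝟙(80) · σ(400/80) = 1 · 6 = 6
  d = 100: 𝟙(100) · σ(400/100) = 1 · 7 = 7
  d = 200: 𝟙(200) · σ(400/200) = 1 · 3 = 3
  d = 400: 𝟙(400) · σ(400/400) = 1 · 1 = 1
Summing: (𝟙 * σ)(400) = 961 + 465 + 217 + 186 + 93 + 90 + 31 + 42 + 31 + 18 + 15 + 6 + 7 + 3 + 1 = 2166.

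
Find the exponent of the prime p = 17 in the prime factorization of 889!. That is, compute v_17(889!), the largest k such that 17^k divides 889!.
v_17(889!) = 55

Legendre's formula: v_p(n!) = Σ_{k ≥ 1} ⌊n / p^k⌋. For p = 17, n = 889, the terms are:
  ⌊889/17^1⌋ = ⌊889/17⌋ = 52
  ⌊889/17^2⌋ = ⌊889/289⌋ = 3
(the next term ⌊889/17^3⌋ = 0, terminating the sum). Summing: v_17(889!) = 52 + 3 = 55.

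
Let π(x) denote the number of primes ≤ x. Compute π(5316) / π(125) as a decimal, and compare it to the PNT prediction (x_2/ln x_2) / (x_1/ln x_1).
π(5316)/π(125) = 704/30 ≈ 23.4667;  PNT prediction ≈ 23.9365.

π(125) = 30 and π(5316) = 704, so π(5316)/π(125) ≈ 23.4667. The PNT-predicted ratio is (5316/ln(5316)) / (125/ln(125)) ≈ 23.9365. The two agree to within a few percent, as expected.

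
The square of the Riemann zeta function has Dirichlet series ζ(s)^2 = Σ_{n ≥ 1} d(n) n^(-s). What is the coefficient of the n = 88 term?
d(88) = 8

ζ(s)^2 = (Σ 1/m^s)(Σ 1/k^s). The coefficient of 1/n^s in the product is the number of ordered pairs (m, k) with mk = n, which equals d(n). For n = 88, divisors are [1, 2, 4, 8, 11, 22, 44, 88], so d(88) = 8.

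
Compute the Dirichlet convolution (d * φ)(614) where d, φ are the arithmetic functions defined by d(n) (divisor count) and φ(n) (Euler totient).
(d * φ)(614) = 924

Divisors of 614: [1, 2, 307, 614]. For each d | 614:
  d = 1: d(1) · φ(614/1) = 1 · 306 = 306
  d = 2: d(2) · φ(614/2) = 2 · 306 = 612
  d = 307: d(307) · φ(614/307) = 2 · 1 = 2
  d = 614: d(614) · φ(614/614) = 4 · 1 = 4
Summing: (d * φ)(614) = 306 + 612 + 2 + 4 = 924.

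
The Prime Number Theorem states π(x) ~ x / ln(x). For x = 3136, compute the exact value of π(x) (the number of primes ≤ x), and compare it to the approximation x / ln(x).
π(3136) = 445;  x/ln(x) ≈ 389.53;  relative error ≈ 12.46%.

Directly count primes up to 3136: π(3136) = 445. The PNT approximation gives 3136/ln(3136) ≈ 3136/8.05070 ≈ 389.53. Relative error (π(x) − x/ln(x)) / π(x) ≈ 12.46%; the approximation is known to undercount slightly (Li(x) is a better estimate).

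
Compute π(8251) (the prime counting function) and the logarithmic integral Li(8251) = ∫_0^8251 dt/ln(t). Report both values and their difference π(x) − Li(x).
π(8251) = 1035;  Li(8251) ≈ 1054.30;  π(x) − Li(x) ≈ -19.30.

Direct count of primes ≤ 8251 gives π(8251) = 1035. Numerical evaluation of the logarithmic integral gives Li(8251) ≈ 1054.30. The difference π(x) − Li(x) ≈ -19.30 is typically negative for small/moderate x (Li(x) overestimates), though Littlewood's theorem shows this sign changes infinitely often.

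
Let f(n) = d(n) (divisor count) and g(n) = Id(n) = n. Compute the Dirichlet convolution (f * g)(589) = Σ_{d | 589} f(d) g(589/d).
(d * Id)(589) = 693

Divisors of 589: [1, 19, 31, 589]. For each d | 589:
  d = 1: d(1) · Id(589/1) = 1 · 589 = 589
  d = 19: d(19) · Id(589/19) = 2 · 31 = 62
  d = 31: d(31) · Id(589/31) = 2 · 19 = 38
  d = 589: d(589) · Id(589/589) = 4 · 1 = 4
Summing: (d * Id)(589) = 589 + 62 + 38 + 4 = 693.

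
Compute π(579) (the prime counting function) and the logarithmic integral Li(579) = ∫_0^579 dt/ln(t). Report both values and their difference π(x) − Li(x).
π(579) = 106;  Li(579) ≈ 114.35;  π(x) − Li(x) ≈ -8.35.

Direct count of primes ≤ 579 gives π(579) = 106. Numerical evaluation of the logarithmic integral gives Li(579) ≈ 114.35. The difference π(x) − Li(x) ≈ -8.35 is typically negative for small/moderate x (Li(x) overestimates), though Littlewood's theorem shows this sign changes infinitely often.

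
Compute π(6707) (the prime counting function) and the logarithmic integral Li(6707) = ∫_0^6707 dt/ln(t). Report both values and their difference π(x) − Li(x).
π(6707) = 865;  Li(6707) ≈ 881.16;  π(x) − Li(x) ≈ -16.16.

Direct count of primes ≤ 6707 gives π(6707) = 865. Numerical evaluation of the logarithmic integral gives Li(6707) ≈ 881.16. The difference π(x) − Li(x) ≈ -16.16 is typically negative for small/moderate x (Li(x) overestimates), though Littlewood's theorem shows this sign changes infinitely often.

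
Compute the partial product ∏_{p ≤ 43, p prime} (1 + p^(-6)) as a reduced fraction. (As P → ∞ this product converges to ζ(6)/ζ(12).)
∏ = 1359712698137872510059489328104656331148295030771712937358491632747920000/1336862024495300077504819810119357413472366273194284637902602168232026717

The primes p ≤ 43 are [2, 3, 5, 7, 11, 13, 17, 19, 23, 29, 31, 37, 41, 43]. For each, (1 + 1/p^6) = (p^6 + 1)/p^6. Multiplying these fractions over p ∈ [2, 3, 5, 7, 11, 13, 17, 19, 23, 29, 31, 37, 41, 43] gives 1359712698137872510059489328104656331148295030771712937358491632747920000/1336862024495300077504819810119357413472366273194284637902602168232026717. (In the limit P → ∞ this tends to ζ(6)/ζ(12).)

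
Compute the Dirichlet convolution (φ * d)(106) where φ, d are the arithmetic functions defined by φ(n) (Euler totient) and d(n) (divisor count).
(φ * d)(106) = 162

Divisors of 106: [1, 2, 53, 106]. For each d | 106:
  d = 1: φ(1) · d(106/1) = 1 · 4 = 4
  d = 2: φ(2) · d(106/2) = 1 · 2 = 2
  d = 53: φ(53) · d(106/53) = 52 · 2 = 104
  d = 106: φ(106) · d(106/106) = 52 · 1 = 52
Summing: (φ * d)(106) = 4 + 2 + 104 + 52 = 162.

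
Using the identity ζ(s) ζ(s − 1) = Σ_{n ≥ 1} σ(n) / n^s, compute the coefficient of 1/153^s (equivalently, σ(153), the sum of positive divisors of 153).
σ(153) = 234

In the product (Σ m^0/m^s)(Σ k / k^s) = Σ (Σ_{d | n} d) / n^s, the coefficient of 1/n^s is σ(n) = Σ_{d | n} d. For n = 153, divisors are [1, 3, 9, 17, 51, 153]; summing: σ(153) = 234.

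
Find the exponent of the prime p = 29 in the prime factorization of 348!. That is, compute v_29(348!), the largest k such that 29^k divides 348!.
v_29(348!) = 12

Legendre's formula: v_p(n!) = Σ_{k ≥ 1} ⌊n / p^k⌋. For p = 29, n = 348, the terms are:
  ⌊348/29^1⌋ = ⌊348/29⌋ = 12
(the next term ⌊348/29^2⌋ = 0, terminating the sum). Summing: v_29(348!) = 12 = 12.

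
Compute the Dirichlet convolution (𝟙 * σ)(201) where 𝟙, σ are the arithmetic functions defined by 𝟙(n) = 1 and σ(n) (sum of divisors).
(𝟙 * σ)(201) = 345

Divisors of 201: [1, 3, 67, 201]. For each d | 201:
  d = 1: 𝟙(1) · σ(201/1) = 1 · 272 = 272
  d = 3: 𝟙(3) · σ(201/3) = 1 · 68 = 68
  d = 67: 𝟙(67) · σ(201/67) = 1 · 4 = 4
  d = 201: 𝟙(201) · σ(201/201) = 1 · 1 = 1
Summing: (𝟙 * σ)(201) = 272 + 68 + 4 + 1 = 345.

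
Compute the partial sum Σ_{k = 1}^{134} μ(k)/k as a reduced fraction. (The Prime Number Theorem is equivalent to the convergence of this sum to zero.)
Σ μ(k)/k = 1798157260399775266990045811129040783798487774562/262948239526313870385685898536205956450305483726315

Values of μ(k) for 1 ≤ k ≤ 134: μ(1) = 1, μ(2) = -1, μ(3) = -1, μ(5) = -1, μ(6) = 1, μ(7) = -1, μ(10) = 1, μ(11) = -1, μ(13) = -1, μ(14) = 1, μ(15) = 1, μ(17) = -1, μ(19) = -1, μ(21) = 1, μ(22) = 1, μ(23) = -1, μ(26) = 1, μ(29) = -1, μ(30) = -1, μ(31) = -1, μ(33) = 1, μ(34) = 1, μ(35) = 1, μ(37) = -1, μ(38) = 1, μ(39) = 1, μ(41) = -1, μ(42) = -1, μ(43) = -1, μ(46) = 1, μ(47) = -1, μ(51) = 1, μ(53) = -1, μ(55) = 1, μ(57) = 1, μ(58) = 1, μ(59) = -1, μ(61) = -1, μ(62) = 1, μ(65) = 1, μ(66) = -1, μ(67) = -1, μ(69) = 1, μ(70) = -1, μ(71) = -1, μ(73) = -1, μ(74) = 1, μ(77) = 1, μ(78) = -1, μ(79) = -1, μ(82) = 1, μ(83) = -1, μ(85) = 1, μ(86) = 1, μ(87) = 1, μ(89) = -1, μ(91) = 1, μ(93) = 1, μ(94) = 1, μ(95) = 1, μ(97) = -1, μ(101) = -1, μ(102) = -1, μ(103) = -1, μ(105) = -1, μ(106) = 1, μ(107) = -1, μ(109) = -1, μ(110) = -1, μ(111) = 1, μ(113) = -1, μ(114) = -1, μ(115) = 1, μ(118) = 1, μ(119) = 1, μ(122) = 1, μ(123) = 1, μ(127) = -1, μ(129) = 1, μ(130) = -1, μ(131) = -1, μ(133) = 1, μ(134) = 1, with μ = 0 on non-squarefree integers. Summing μ(k)/k for k where μ(k) ≠ 0 gives 1798157260399775266990045811129040783798487774562/262948239526313870385685898536205956450305483726315 ≈ 0.0068. (PNT ⟺ this sum → 0 as n → ∞.)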